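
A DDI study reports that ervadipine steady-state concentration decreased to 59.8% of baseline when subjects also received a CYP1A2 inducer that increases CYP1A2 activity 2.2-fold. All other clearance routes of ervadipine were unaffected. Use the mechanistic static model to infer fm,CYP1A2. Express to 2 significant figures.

0.56

CL'/CL = 1 / 0.598 = 1.672
2.2·fm + (1 − fm) = 1.672
fm = (1.672 − 1) / (2.2 − 1) = 0.56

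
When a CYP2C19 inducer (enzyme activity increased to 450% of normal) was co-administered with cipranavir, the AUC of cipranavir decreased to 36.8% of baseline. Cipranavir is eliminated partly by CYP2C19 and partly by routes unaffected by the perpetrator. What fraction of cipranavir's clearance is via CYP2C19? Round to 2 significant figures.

CL'/CL = 1 / 0.368 = 2.717
4.5·fm + (1 − fm) = 2.717
fm = (2.717 − 1) / (4.5 − 1) = 0.49

0.49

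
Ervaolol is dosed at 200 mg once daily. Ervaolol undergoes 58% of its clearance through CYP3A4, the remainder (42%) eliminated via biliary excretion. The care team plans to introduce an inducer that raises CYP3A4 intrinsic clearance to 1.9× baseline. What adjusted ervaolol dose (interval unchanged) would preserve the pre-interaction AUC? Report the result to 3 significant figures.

CYP3A4: 0.58 × 1.9 = 1.102
Other: 0.42 (unchanged)
New clearance relative to baseline: 1.102 + 0.42 = 1.522.
Exposure is unchanged when dose changes in proportion to clearance. New dose = 200 mg × 1.522 = 304 mg.

304 mg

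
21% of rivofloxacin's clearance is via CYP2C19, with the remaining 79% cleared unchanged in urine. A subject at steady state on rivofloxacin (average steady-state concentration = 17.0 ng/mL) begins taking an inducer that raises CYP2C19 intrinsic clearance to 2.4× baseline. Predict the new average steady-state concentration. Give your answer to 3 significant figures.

The CYP2C19 pathway (21% of clearance) is boosted to 2.4× activity: 0.21 × 2.4 = 0.504.
Non-CYP routes (79%) are unchanged.
Relative clearance = 0.504 + 0.79 = 1.294.
Average steady-state concentration ∝ 1/CL, so new value = 17.0 / 1.294 = 13.1 ng/mL.

13.1 ng/mL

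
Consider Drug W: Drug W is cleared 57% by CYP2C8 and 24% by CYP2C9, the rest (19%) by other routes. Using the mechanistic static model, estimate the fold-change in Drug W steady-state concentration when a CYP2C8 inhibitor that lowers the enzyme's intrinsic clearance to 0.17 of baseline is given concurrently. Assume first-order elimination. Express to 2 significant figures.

1.9

CYP2C8: 0.57 × 0.17 = 0.0969
CYP2C9: 0.24 (unchanged)
Other: 0.19 (unchanged)
Relative clearance = 0.0969 + 0.24 + 0.19 = 0.5269.
Since steady-state concentration ∝ 1/CL, the ratio is 1 / 0.5269 = 1.9.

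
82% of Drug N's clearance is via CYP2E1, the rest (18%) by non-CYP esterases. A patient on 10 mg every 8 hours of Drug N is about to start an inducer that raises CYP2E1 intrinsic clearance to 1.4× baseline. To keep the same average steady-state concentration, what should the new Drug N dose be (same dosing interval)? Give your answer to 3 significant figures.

13.3 mg

CYP2E1: 0.82 × 1.4 = 1.148
Other: 0.18 (unchanged)
New clearance relative to baseline: 1.148 + 0.18 = 1.328.
To maintain the same steady-state level, dose must scale with clearance: new dose = 10 × 1.328 = 13.3 mg.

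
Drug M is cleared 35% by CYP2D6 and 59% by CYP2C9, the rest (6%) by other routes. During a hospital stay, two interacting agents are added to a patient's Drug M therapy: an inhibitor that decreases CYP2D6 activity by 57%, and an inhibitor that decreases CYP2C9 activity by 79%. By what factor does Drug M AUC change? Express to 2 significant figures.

3.0

The CYP2D6 pathway (35% of clearance) falls to 0.43× activity: 0.35 × 0.43 = 0.1505.
The CYP2C9 pathway (59% of clearance) falls to 0.21× activity: 0.59 × 0.21 = 0.1239.
The remaining 6% of clearance is unaffected.
CL_new/CL_old = 0.1505 + 0.1239 + 0.06 = 0.3344.
Net AUC ratio = 1 / 0.3344 = 3.0.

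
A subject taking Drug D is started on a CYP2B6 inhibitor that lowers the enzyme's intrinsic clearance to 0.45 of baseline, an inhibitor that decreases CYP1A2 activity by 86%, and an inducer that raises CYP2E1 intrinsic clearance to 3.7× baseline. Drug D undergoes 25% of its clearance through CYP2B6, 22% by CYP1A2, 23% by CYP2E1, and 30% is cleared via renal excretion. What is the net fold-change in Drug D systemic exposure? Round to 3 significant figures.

CYP2B6: 0.25 × 0.45 = 0.1125
CYP1A2: 0.22 × 0.14 = 0.0308
CYP2E1: 0.23 × 3.7 = 0.851
Other: 0.3 (unchanged)
CL_new/CL_old = 0.1125 + 0.0308 + 0.851 + 0.3 = 1.2943.
Systemic exposure ∝ 1/CL: fold-change = 1 / 1.2943 = 0.773.

0.773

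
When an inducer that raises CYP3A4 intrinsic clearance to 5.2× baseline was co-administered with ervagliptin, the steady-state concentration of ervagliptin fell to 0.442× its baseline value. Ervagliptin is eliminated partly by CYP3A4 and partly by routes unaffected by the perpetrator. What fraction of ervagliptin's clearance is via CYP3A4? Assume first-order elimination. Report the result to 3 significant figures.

0.301

Call the CYP3A4 fraction fm. After the interaction, CL_new/CL_old = fm × 5.2 + (1 − fm).
Steady-state concentration ratio = 1 / (new CL fraction), so new CL fraction = 1 / 0.442 = 2.262.
fm × 5.2 + 1 − fm = 2.262  ⇒  fm × (5.2 − 1) = 1.262  ⇒  fm = 0.301.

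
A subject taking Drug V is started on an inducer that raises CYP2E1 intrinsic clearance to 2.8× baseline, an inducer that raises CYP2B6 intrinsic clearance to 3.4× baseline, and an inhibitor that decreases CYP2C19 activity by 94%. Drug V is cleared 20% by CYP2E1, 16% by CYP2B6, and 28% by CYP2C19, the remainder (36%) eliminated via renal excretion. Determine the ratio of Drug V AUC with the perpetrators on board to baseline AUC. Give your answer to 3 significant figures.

CYP2E1: 0.2 × 2.8 = 0.56
CYP2B6: 0.16 × 3.4 = 0.544
CYP2C19: 0.28 × 0.06 = 0.0168
Other: 0.36 (unchanged)
Relative clearance = 0.56 + 0.544 + 0.0168 + 0.36 = 1.4808.
Because AUC varies inversely with clearance, the combined effect is 1 / 1.4808 = 0.675.

0.675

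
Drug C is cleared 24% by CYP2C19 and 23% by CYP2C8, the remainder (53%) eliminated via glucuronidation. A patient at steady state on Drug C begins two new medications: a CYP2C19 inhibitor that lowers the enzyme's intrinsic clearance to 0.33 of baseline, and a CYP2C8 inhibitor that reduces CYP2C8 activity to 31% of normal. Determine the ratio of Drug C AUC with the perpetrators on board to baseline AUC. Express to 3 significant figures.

The CYP2C19 pathway (24% of clearance) drops to 0.33× activity: 0.24 × 0.33 = 0.0792.
The CYP2C8 pathway (23% of clearance) drops to 0.31× activity: 0.23 × 0.31 = 0.0713.
Non-CYP routes (53%) are unchanged.
CL_new/CL_old = 0.0792 + 0.0713 + 0.53 = 0.6805.
Net AUC ratio = 1 / 0.6805 = 1.47.

1.47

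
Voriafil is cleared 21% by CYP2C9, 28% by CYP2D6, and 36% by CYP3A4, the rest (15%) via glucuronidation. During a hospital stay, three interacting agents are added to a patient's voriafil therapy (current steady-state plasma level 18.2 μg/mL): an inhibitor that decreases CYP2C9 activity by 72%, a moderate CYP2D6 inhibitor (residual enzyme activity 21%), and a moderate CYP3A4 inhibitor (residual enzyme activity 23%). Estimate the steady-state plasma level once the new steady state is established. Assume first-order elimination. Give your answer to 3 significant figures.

The CYP2C9 pathway (21% of clearance) drops to 0.28× activity: 0.21 × 0.28 = 0.0588.
The CYP2D6 pathway (28% of clearance) drops to 0.21× activity: 0.28 × 0.21 = 0.0588.
The CYP3A4 pathway (36% of clearance) falls to 0.23× activity: 0.36 × 0.23 = 0.0828.
The remaining 15% of clearance is unaffected.
Relative clearance = 0.0588 + 0.0588 + 0.0828 + 0.15 = 0.3504.
Dividing the baseline by the relative clearance: 18.2 / 0.3504 = 51.9 μg/mL.

51.9 μg/mL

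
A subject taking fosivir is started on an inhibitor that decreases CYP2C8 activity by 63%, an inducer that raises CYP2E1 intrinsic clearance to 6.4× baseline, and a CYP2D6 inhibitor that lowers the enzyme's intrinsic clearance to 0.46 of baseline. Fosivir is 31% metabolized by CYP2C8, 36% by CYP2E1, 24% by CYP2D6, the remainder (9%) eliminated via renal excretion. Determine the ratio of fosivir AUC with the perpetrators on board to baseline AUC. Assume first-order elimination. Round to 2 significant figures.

0.38

The CYP2C8 pathway (31% of clearance) falls to 0.37× activity: 0.31 × 0.37 = 0.1147.
The CYP2E1 pathway (36% of clearance) rises to 6.4× activity: 0.36 × 6.4 = 2.304.
The CYP2D6 pathway (24% of clearance) falls to 0.46× activity: 0.24 × 0.46 = 0.1104.
The remaining 9% of clearance is unaffected.
New clearance relative to baseline: 0.1147 + 2.304 + 0.1104 + 0.09 = 2.6191.
AUC ∝ 1/CL: fold-change = 1 / 2.6191 = 0.38.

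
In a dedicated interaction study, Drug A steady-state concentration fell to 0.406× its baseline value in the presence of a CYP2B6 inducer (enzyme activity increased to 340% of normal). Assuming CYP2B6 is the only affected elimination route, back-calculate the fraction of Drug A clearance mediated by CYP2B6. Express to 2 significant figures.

CL'/CL = 1 / 0.406 = 2.463
3.4·fm + (1 − fm) = 2.463
fm = (2.463 − 1) / (3.4 − 1) = 0.61

0.61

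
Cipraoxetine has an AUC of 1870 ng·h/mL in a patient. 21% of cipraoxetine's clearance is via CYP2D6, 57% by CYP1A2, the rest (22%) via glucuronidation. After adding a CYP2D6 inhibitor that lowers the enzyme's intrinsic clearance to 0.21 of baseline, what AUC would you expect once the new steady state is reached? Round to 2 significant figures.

2.2 × 10³ ng·h/mL

The CYP2D6 pathway (21% of clearance) is reduced to 0.21× activity: 0.21 × 0.21 = 0.0441.
CYP1A2 (57%) and the residual 22% are unaffected.
CL_new/CL_old = 0.0441 + 0.57 + 0.22 = 0.8341.
AUC ∝ 1/CL, so new value = 1870 / 0.8341 = 2.2 × 10³ ng·h/mL.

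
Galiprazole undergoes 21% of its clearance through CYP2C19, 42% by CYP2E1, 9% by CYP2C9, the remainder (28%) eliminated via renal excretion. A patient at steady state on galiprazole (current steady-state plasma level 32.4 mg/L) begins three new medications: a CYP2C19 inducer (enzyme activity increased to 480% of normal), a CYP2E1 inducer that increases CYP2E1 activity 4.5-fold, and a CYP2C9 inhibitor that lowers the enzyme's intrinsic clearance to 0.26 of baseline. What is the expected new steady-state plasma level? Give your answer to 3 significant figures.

The CYP2C19 pathway (21% of clearance) is boosted to 4.8× activity: 0.21 × 4.8 = 1.008.
The CYP2E1 pathway (42% of clearance) is boosted to 4.5× activity: 0.42 × 4.5 = 1.89.
The CYP2C9 pathway (9% of clearance) drops to 0.26× activity: 0.09 × 0.26 = 0.0234.
The remaining 28% of clearance is unaffected.
CL_new/CL_old = 1.008 + 1.89 + 0.0234 + 0.28 = 3.2014.
Steady-state plasma level ∝ 1/CL: new value = 32.4 / 3.2014 = 10.1 mg/L.

10.1 mg/L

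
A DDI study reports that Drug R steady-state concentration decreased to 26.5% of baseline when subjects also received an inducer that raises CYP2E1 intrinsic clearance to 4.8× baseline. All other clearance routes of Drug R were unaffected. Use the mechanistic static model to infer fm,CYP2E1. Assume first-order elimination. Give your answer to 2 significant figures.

0.73

Let x = fm,CYP2E1. Because steady-state concentration ∝ 1/CL, relative clearance rose to 1/0.265 = 3.774.
Setting x·4.8 + (1 − x) = 3.774 and solving: x = (3.774 − 1)/(4.8 − 1) = 0.73.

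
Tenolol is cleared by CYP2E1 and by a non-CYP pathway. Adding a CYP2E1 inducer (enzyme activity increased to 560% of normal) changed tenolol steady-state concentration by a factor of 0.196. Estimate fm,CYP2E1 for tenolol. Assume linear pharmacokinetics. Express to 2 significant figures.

0.89

CL'/CL = 1 / 0.196 = 5.102
5.6·fm + (1 − fm) = 5.102
fm = (5.102 − 1) / (5.6 − 1) = 0.89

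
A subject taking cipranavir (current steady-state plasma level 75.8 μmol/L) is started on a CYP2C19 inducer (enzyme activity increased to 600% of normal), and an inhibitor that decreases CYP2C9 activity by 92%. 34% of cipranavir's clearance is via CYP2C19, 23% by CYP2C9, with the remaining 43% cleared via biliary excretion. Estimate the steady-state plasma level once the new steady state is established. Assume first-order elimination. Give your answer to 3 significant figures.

30.5 μmol/L

CYP2C19: 0.34 × 6 = 2.04
CYP2C9: 0.23 × 0.08 = 0.0184
Other: 0.43 (unchanged)
Relative clearance = 2.04 + 0.0184 + 0.43 = 2.4884.
New steady-state plasma level = 75.8 / 2.4884 = 30.5 μmol/L (concentration scales inversely with clearance).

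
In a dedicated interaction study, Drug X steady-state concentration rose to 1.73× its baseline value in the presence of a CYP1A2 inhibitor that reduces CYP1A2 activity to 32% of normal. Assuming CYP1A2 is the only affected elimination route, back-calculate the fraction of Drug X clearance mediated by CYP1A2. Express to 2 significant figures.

0.62

CL'/CL = 1 / 1.73 = 0.578
0.32·fm + (1 − fm) = 0.578
fm = (0.578 − 1) / (0.32 − 1) = 0.62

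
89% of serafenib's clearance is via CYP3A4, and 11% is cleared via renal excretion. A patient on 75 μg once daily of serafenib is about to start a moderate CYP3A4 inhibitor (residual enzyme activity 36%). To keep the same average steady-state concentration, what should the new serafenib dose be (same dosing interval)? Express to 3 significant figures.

The CYP3A4 pathway (89% of clearance) drops to 0.36× activity: 0.89 × 0.36 = 0.3204.
Non-CYP routes (11%) are unchanged.
New clearance relative to baseline: 0.3204 + 0.11 = 0.4304.
Css,avg = (dose rate)/CL, so holding Css fixed requires dose ∝ CL: 75 × 0.4304 = 32.3 μg.

32.3 μg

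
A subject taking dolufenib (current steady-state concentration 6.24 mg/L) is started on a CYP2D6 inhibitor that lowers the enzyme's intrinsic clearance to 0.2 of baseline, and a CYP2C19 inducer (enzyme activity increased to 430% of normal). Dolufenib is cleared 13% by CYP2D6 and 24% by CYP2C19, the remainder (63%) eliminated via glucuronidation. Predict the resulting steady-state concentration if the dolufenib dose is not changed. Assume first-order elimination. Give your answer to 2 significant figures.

CYP2D6: 0.13 × 0.2 = 0.026
CYP2C19: 0.24 × 4.3 = 1.032
Other: 0.63 (unchanged)
CL_new/CL_old = 0.026 + 1.032 + 0.63 = 1.688.
Dividing the baseline by the relative clearance: 6.24 / 1.688 = 3.7 mg/L.

3.7 mg/L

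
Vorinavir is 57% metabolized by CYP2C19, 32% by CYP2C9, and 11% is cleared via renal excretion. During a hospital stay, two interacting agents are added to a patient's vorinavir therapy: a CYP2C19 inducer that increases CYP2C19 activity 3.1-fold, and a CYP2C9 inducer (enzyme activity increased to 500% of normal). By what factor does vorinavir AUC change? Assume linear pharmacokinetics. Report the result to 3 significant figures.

0.288

The CYP2C19 pathway (57% of clearance) increases to 3.1× activity: 0.57 × 3.1 = 1.767.
The CYP2C9 pathway (32% of clearance) is boosted to 5× activity: 0.32 × 5 = 1.6.
Non-CYP routes (11%) are unchanged.
Relative clearance = 1.767 + 1.6 + 0.11 = 3.477.
Net AUC ratio = 1 / 3.477 = 0.288.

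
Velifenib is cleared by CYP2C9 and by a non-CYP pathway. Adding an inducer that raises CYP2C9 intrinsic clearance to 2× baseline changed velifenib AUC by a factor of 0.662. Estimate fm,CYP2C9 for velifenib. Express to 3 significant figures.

Call the CYP2C9 fraction fm. After the interaction, CL_new/CL_old = fm × 2 + (1 − fm).
AUC ratio = 1 / (new CL fraction), so new CL fraction = 1 / 0.662 = 1.511.
fm × 2 + 1 − fm = 1.511  ⇒  fm × (2 − 1) = 0.5106  ⇒  fm = 0.511.

0.511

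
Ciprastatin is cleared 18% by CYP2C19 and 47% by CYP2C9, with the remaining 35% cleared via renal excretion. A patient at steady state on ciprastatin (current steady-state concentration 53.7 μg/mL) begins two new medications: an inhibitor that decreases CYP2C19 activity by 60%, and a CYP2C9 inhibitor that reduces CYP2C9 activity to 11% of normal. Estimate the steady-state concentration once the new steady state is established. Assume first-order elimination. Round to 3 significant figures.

113 μg/mL

The CYP2C19 pathway (18% of clearance) falls to 0.4× activity: 0.18 × 0.4 = 0.072.
The CYP2C9 pathway (47% of clearance) drops to 0.11× activity: 0.47 × 0.11 = 0.0517.
Non-CYP routes (35%) are unchanged.
CL_new/CL_old = 0.072 + 0.0517 + 0.35 = 0.4737.
New steady-state concentration = 53.7 / 0.4737 = 113 μg/mL (concentration scales inversely with clearance).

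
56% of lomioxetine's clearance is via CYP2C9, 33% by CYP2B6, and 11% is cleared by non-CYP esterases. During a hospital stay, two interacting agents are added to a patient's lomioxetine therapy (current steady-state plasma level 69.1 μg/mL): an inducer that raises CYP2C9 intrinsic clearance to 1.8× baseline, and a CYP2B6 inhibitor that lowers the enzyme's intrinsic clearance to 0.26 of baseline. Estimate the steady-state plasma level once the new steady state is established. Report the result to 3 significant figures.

57.4 μg/mL

The CYP2C9 pathway (56% of clearance) rises to 1.8× activity: 0.56 × 1.8 = 1.008.
The CYP2B6 pathway (33% of clearance) is reduced to 0.26× activity: 0.33 × 0.26 = 0.0858.
The remaining 11% of clearance is unaffected.
Relative clearance = 1.008 + 0.0858 + 0.11 = 1.2038.
New steady-state plasma level = 69.1 / 1.2038 = 57.4 μg/mL (concentration scales inversely with clearance).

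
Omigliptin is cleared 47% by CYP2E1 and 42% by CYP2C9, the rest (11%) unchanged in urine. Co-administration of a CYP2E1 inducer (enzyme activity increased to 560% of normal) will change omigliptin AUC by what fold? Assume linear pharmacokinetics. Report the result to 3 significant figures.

The CYP2E1 pathway (47% of clearance) increases to 5.6× activity: 0.47 × 5.6 = 2.632.
CYP2C9 (42%) and the residual 11% are unaffected.
New clearance relative to baseline: 2.632 + 0.42 + 0.11 = 3.162.
AUC is inversely proportional to clearance, so the fold-change is 1 / 3.162 = 0.316.

0.316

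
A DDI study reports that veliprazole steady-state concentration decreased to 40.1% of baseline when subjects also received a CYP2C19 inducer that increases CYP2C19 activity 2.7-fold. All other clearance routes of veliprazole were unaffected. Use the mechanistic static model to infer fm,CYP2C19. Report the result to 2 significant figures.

CL'/CL = 1 / 0.401 = 2.494
2.7·fm + (1 − fm) = 2.494
fm = (2.494 − 1) / (2.7 − 1) = 0.88

0.88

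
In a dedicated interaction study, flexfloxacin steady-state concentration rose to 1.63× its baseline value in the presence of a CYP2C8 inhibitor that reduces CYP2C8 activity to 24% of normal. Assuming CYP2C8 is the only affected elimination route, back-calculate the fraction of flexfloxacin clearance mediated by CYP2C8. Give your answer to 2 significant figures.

Call the CYP2C8 fraction fm. After the interaction, CL_new/CL_old = fm × 0.24 + (1 − fm).
Steady-state concentration ratio = 1 / (new CL fraction), so new CL fraction = 1 / 1.63 = 0.6135.
fm × 0.24 + 1 − fm = 0.6135  ⇒  fm × (0.24 − 1) = −0.3865  ⇒  fm = 0.51.

0.51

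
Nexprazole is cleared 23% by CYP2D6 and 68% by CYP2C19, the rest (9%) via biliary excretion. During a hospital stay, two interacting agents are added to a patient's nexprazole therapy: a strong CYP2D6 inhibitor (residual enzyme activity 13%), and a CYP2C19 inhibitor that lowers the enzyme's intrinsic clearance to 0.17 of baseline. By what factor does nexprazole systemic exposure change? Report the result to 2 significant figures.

The CYP2D6 pathway (23% of clearance) drops to 0.13× activity: 0.23 × 0.13 = 0.0299.
The CYP2C19 pathway (68% of clearance) is reduced to 0.17× activity: 0.68 × 0.17 = 0.1156.
The remaining 9% of clearance is unaffected.
New clearance relative to baseline: 0.0299 + 0.1156 + 0.09 = 0.2355.
Because systemic exposure varies inversely with clearance, the combined effect is 1 / 0.2355 = 4.2.

4.2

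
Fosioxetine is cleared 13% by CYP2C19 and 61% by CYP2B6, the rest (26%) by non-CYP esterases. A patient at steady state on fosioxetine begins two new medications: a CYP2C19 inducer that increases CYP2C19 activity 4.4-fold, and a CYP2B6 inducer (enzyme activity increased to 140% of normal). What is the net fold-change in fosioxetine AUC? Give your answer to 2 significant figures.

The CYP2C19 pathway (13% of clearance) rises to 4.4× activity: 0.13 × 4.4 = 0.572.
The CYP2B6 pathway (61% of clearance) rises to 1.4× activity: 0.61 × 1.4 = 0.854.
The remaining 26% of clearance is unaffected.
CL_new/CL_old = 0.572 + 0.854 + 0.26 = 1.686.
Net AUC ratio = 1 / 1.686 = 0.59.

0.59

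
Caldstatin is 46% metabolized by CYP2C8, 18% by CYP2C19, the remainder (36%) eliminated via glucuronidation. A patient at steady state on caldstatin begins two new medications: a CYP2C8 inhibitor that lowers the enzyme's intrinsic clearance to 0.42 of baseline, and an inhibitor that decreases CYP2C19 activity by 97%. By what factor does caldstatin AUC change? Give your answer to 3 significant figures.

CYP2C8: 0.46 × 0.42 = 0.1932
CYP2C19: 0.18 × 0.03 = 0.0054
Other: 0.36 (unchanged)
New clearance relative to baseline: 0.1932 + 0.0054 + 0.36 = 0.5586.
Net AUC ratio = 1 / 0.5586 = 1.79.

1.79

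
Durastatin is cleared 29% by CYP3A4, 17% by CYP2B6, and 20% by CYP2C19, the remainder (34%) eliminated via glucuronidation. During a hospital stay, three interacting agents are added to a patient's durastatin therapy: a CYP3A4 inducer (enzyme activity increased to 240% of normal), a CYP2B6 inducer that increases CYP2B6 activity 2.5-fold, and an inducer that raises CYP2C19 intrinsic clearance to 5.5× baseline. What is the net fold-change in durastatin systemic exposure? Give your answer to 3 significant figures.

0.390

The CYP3A4 pathway (29% of clearance) is boosted to 2.4× activity: 0.29 × 2.4 = 0.696.
The CYP2B6 pathway (17% of clearance) is boosted to 2.5× activity: 0.17 × 2.5 = 0.425.
The CYP2C19 pathway (20% of clearance) is boosted to 5.5× activity: 0.2 × 5.5 = 1.1.
The remaining 34% of clearance is unaffected.
CL_new/CL_old = 0.696 + 0.425 + 1.1 + 0.34 = 2.561.
Net systemic exposure ratio = 1 / 2.561 = 0.390.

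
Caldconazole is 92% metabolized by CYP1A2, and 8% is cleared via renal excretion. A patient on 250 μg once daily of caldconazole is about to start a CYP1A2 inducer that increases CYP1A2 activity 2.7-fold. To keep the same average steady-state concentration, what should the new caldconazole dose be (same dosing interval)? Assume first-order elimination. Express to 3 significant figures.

The CYP1A2 pathway (92% of clearance) rises to 2.7× activity: 0.92 × 2.7 = 2.484.
The remaining 8% of clearance is unaffected.
New clearance relative to baseline: 2.484 + 0.08 = 2.564.
To maintain the same steady-state level, dose must scale with clearance: new dose = 250 × 2.564 = 641 μg.

641 μg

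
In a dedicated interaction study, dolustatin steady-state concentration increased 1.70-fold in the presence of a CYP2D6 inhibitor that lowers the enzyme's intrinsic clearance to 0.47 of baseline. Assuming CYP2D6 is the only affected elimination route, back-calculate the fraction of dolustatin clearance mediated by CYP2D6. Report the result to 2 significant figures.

0.78

CL'/CL = 1 / 1.70 = 0.5882
0.47·fm + (1 − fm) = 0.5882
fm = (0.5882 − 1) / (0.47 − 1) = 0.78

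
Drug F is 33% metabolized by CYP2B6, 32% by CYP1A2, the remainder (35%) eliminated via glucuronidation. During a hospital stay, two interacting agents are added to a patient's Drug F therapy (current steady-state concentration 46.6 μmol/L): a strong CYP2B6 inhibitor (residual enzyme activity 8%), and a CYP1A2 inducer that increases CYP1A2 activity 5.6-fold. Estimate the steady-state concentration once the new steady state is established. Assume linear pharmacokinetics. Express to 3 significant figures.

CYP2B6: 0.33 × 0.08 = 0.0264
CYP1A2: 0.32 × 5.6 = 1.792
Other: 0.35 (unchanged)
New clearance relative to baseline: 0.0264 + 1.792 + 0.35 = 2.1684.
Dividing the baseline by the relative clearance: 46.6 / 2.1684 = 21.5 μmol/L.

21.5 μmol/L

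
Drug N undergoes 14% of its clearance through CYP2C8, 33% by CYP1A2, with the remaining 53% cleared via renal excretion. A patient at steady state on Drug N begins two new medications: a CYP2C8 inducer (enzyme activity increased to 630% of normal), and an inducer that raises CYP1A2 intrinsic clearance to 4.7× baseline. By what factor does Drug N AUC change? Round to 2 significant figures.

0.34

The CYP2C8 pathway (14% of clearance) increases to 6.3× activity: 0.14 × 6.3 = 0.882.
The CYP1A2 pathway (33% of clearance) increases to 4.7× activity: 0.33 × 4.7 = 1.551.
The remaining 53% of clearance is unaffected.
Relative clearance = 0.882 + 1.551 + 0.53 = 2.963.
AUC ∝ 1/CL: fold-change = 1 / 2.963 = 0.34.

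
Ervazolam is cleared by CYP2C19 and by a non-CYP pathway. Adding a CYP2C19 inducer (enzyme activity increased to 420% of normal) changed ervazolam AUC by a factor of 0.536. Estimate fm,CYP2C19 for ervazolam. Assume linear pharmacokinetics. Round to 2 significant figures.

0.27

Write x for the fraction cleared via CYP2C19. The observed AUC change means clearance rose to 1/0.536 = 1.866 of baseline.
Only the CYP2C19 route changed, so 1.866 = x·4.2 + (1 − x), giving x = 0.27.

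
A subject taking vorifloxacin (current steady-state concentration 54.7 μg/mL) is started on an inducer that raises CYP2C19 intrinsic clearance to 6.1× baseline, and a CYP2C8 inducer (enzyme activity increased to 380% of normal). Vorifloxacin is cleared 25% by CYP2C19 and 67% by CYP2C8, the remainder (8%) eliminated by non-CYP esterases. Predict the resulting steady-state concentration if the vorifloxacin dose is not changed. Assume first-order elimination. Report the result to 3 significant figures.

CYP2C19: 0.25 × 6.1 = 1.525
CYP2C8: 0.67 × 3.8 = 2.546
Other: 0.08 (unchanged)
CL_new/CL_old = 1.525 + 2.546 + 0.08 = 4.151.
New steady-state concentration = 54.7 / 4.151 = 13.2 μg/mL (concentration scales inversely with clearance).

13.2 μg/mL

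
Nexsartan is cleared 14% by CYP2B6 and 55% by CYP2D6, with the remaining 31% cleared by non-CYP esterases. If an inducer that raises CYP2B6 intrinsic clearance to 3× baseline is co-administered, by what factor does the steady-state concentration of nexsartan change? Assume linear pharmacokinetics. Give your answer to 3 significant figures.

CYP2B6: 0.14 × 3 = 0.42
CYP2D6: 0.55 (unchanged)
Other: 0.31 (unchanged)
New clearance relative to baseline: 0.42 + 0.55 + 0.31 = 1.28.
Steady-state concentration is inversely proportional to clearance, so the fold-change is 1 / 1.28 = 0.781.

0.781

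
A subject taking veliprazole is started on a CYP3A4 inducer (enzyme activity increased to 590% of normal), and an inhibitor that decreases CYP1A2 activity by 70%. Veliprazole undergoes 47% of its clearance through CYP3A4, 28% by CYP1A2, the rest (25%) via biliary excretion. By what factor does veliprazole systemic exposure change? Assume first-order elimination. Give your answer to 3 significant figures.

The CYP3A4 pathway (47% of clearance) is boosted to 5.9× activity: 0.47 × 5.9 = 2.773.
The CYP1A2 pathway (28% of clearance) is reduced to 0.3× activity: 0.28 × 0.3 = 0.084.
Non-CYP routes (25%) are unchanged.
Relative clearance = 2.773 + 0.084 + 0.25 = 3.107.
Net systemic exposure ratio = 1 / 3.107 = 0.322.

0.322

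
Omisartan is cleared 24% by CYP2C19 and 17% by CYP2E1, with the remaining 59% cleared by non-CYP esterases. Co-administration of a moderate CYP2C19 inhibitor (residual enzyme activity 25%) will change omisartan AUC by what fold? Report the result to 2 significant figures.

The CYP2C19 pathway (24% of clearance) is reduced to 0.25× activity: 0.24 × 0.25 = 0.06.
CYP2E1 (17%) and the residual 59% are unaffected.
Relative clearance = 0.06 + 0.17 + 0.59 = 0.82.
AUC ratio = CL_old/CL_new = 1 / 0.82 = 1.2.

1.2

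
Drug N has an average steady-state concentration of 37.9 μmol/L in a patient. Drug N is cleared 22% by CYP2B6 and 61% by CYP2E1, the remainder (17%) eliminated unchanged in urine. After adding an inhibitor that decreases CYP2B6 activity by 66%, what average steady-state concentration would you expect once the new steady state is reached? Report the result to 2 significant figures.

44 μmol/L

CYP2B6: 0.22 × 0.34 = 0.0748
CYP2E1: 0.61 (unchanged)
Other: 0.17 (unchanged)
Relative clearance = 0.0748 + 0.61 + 0.17 = 0.8548.
New average steady-state concentration = baseline ÷ relative clearance = 37.9 / 0.8548 = 44 μmol/L.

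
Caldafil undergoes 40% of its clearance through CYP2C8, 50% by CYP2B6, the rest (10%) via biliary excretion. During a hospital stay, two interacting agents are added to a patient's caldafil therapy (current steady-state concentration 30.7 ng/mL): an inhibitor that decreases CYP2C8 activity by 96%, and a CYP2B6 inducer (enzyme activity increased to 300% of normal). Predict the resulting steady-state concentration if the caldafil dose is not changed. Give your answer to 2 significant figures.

The CYP2C8 pathway (40% of clearance) falls to 0.04× activity: 0.4 × 0.04 = 0.016.
The CYP2B6 pathway (50% of clearance) is boosted to 3× activity: 0.5 × 3 = 1.5.
The remaining 10% of clearance is unaffected.
New clearance relative to baseline: 0.016 + 1.5 + 0.1 = 1.616.
Dividing the baseline by the relative clearance: 30.7 / 1.616 = 19 ng/mL.

19 ng/mL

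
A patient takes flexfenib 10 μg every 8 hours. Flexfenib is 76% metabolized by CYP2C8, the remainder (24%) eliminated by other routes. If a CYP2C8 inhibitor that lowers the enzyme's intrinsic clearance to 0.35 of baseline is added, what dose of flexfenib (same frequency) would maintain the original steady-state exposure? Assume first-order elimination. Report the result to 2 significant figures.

5.1 μg

CYP2C8: 0.76 × 0.35 = 0.266
Other: 0.24 (unchanged)
CL_new/CL_old = 0.266 + 0.24 = 0.506.
To maintain the same steady-state level, dose must scale with clearance: new dose = 10 × 0.506 = 5.1 μg.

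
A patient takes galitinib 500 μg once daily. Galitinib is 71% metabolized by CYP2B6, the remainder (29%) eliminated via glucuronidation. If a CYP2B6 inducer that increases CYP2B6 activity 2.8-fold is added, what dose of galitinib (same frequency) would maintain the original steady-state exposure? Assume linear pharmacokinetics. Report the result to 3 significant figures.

The CYP2B6 pathway (71% of clearance) increases to 2.8× activity: 0.71 × 2.8 = 1.988.
The remaining 29% of clearance is unaffected.
Relative clearance = 1.988 + 0.29 = 2.278.
Exposure is unchanged when dose changes in proportion to clearance. New dose = 500 μg × 2.278 = 1.14 × 10³ μg.

1.14 × 10³ μg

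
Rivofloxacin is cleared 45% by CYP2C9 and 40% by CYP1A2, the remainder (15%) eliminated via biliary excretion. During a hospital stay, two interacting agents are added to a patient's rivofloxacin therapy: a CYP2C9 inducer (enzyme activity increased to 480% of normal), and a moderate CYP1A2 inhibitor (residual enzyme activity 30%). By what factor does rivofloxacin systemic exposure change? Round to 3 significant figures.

The CYP2C9 pathway (45% of clearance) increases to 4.8× activity: 0.45 × 4.8 = 2.16.
The CYP1A2 pathway (40% of clearance) is reduced to 0.3× activity: 0.4 × 0.3 = 0.12.
Non-CYP routes (15%) are unchanged.
CL_new/CL_old = 2.16 + 0.12 + 0.15 = 2.43.
Systemic exposure ∝ 1/CL: fold-change = 1 / 2.43 = 0.412.

0.412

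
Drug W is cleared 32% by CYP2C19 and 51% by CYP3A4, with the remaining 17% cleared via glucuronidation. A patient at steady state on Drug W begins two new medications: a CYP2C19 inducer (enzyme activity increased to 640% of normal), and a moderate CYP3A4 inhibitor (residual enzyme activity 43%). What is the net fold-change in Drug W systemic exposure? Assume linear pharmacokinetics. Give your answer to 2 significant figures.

CYP2C19: 0.32 × 6.4 = 2.048
CYP3A4: 0.51 × 0.43 = 0.2193
Other: 0.17 (unchanged)
Relative clearance = 2.048 + 0.2193 + 0.17 = 2.4373.
Because systemic exposure varies inversely with clearance, the combined effect is 1 / 2.4373 = 0.41.

0.41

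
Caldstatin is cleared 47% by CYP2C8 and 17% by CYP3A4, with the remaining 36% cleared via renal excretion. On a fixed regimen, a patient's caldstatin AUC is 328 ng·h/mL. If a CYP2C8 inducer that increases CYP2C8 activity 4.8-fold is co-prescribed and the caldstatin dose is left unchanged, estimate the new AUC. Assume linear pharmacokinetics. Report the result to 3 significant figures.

The CYP2C8 pathway (47% of clearance) is boosted to 4.8× activity: 0.47 × 4.8 = 2.256.
CYP3A4 (17%) and the residual 36% are unaffected.
Relative clearance = 2.256 + 0.17 + 0.36 = 2.786.
With dosing unchanged, AUC scales as 1/CL: 328 / 2.786 = 118 ng·h/mL.

118 ng·h/mL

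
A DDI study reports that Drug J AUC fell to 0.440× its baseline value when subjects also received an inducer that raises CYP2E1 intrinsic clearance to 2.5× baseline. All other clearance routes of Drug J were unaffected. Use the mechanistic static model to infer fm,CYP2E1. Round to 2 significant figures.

Let fm be the CYP2E1 fraction. New clearance relative to baseline = fm × 2.5 + (1 − fm).
AUC ratio = 1 / (new CL fraction), so new CL fraction = 1 / 0.440 = 2.273.
fm × 2.5 + 1 − fm = 2.273  ⇒  fm × (2.5 − 1) = 1.273  ⇒  fm = 0.85.

0.85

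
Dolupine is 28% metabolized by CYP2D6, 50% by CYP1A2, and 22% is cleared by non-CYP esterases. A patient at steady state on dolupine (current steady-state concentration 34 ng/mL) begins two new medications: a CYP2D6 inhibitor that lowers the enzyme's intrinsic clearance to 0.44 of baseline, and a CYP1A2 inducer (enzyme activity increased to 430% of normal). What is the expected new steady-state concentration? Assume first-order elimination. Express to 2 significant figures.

The CYP2D6 pathway (28% of clearance) drops to 0.44× activity: 0.28 × 0.44 = 0.1232.
The CYP1A2 pathway (50% of clearance) rises to 4.3× activity: 0.5 × 4.3 = 2.15.
The remaining 22% of clearance is unaffected.
CL_new/CL_old = 0.1232 + 2.15 + 0.22 = 2.4932.
Steady-state concentration ∝ 1/CL: new value = 34 / 2.4932 = 14 ng/mL.

14 ng/mL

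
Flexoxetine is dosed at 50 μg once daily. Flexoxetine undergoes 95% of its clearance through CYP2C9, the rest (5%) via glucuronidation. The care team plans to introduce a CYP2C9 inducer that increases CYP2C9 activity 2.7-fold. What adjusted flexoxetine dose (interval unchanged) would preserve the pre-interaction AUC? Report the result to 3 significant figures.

131 μg

The CYP2C9 pathway (95% of clearance) rises to 2.7× activity: 0.95 × 2.7 = 2.565.
Non-CYP routes (5%) are unchanged.
New clearance relative to baseline: 2.565 + 0.05 = 2.615.
To maintain the same steady-state level, dose must scale with clearance: new dose = 50 × 2.615 = 131 μg.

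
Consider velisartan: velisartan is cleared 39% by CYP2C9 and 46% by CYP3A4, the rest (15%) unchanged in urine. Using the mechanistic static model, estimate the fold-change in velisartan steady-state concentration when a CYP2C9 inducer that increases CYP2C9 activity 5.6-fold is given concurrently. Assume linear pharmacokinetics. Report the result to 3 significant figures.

0.358

The CYP2C9 pathway (39% of clearance) rises to 5.6× activity: 0.39 × 5.6 = 2.184.
CYP3A4 (46%) and the residual 15% are unaffected.
Relative clearance = 2.184 + 0.46 + 0.15 = 2.794.
Since steady-state concentration ∝ 1/CL, the ratio is 1 / 2.794 = 0.358.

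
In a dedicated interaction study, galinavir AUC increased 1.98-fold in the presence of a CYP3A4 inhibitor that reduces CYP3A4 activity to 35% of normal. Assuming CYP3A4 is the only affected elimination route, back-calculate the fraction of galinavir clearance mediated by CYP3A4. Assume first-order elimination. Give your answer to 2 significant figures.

Write x for the fraction cleared via CYP3A4. The observed AUC change means clearance fell to 1/1.98 = 0.5051 of baseline.
Only the CYP3A4 route changed, so 0.5051 = x·0.35 + (1 − x), giving x = 0.76.

0.76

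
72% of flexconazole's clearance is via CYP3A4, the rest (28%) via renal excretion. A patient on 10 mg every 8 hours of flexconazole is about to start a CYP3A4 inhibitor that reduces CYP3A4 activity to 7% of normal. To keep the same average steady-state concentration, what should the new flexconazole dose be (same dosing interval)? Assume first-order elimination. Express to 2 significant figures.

The CYP3A4 pathway (72% of clearance) is reduced to 0.07× activity: 0.72 × 0.07 = 0.0504.
The remaining 28% of clearance is unaffected.
CL_new/CL_old = 0.0504 + 0.28 = 0.3304.
To maintain the same steady-state level, dose must scale with clearance: new dose = 10 × 0.3304 = 3.3 mg.

3.3 mg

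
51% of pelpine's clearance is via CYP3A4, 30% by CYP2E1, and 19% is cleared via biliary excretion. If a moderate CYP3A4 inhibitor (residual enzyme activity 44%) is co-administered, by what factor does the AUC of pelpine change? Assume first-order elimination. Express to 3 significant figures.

CYP3A4: 0.51 × 0.44 = 0.2244
CYP2E1: 0.3 (unchanged)
Other: 0.19 (unchanged)
Relative clearance = 0.2244 + 0.3 + 0.19 = 0.7144.
Since AUC ∝ 1/CL, the ratio is 1 / 0.7144 = 1.40.

1.40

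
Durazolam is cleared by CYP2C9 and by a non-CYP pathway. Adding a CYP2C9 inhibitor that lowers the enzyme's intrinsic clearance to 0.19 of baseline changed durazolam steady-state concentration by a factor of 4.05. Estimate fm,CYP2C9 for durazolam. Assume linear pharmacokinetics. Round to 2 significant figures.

0.93

Let x = fm,CYP2C9. Because steady-state concentration ∝ 1/CL, relative clearance fell to 1/4.05 = 0.2469.
Only the CYP2C9 route changed, so 0.2469 = x·0.19 + (1 − x), giving x = 0.93.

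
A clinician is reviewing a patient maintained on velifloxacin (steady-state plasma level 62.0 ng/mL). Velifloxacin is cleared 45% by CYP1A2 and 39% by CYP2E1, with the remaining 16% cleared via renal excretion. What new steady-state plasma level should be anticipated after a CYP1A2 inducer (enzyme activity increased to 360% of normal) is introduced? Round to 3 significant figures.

The CYP1A2 pathway (45% of clearance) rises to 3.6× activity: 0.45 × 3.6 = 1.62.
CYP2E1 (39%) and the residual 16% are unaffected.
New clearance relative to baseline: 1.62 + 0.39 + 0.16 = 2.17.
Steady-state plasma level ∝ 1/CL, so new value = 62.0 / 2.17 = 28.6 ng/mL.

28.6 ng/mL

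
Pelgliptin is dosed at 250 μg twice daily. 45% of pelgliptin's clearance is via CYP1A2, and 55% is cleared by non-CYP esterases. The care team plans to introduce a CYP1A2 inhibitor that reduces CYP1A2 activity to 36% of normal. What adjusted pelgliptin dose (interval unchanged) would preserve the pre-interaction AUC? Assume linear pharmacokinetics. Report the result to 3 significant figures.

178 μg

The CYP1A2 pathway (45% of clearance) falls to 0.36× activity: 0.45 × 0.36 = 0.162.
Non-CYP routes (55%) are unchanged.
Relative clearance = 0.162 + 0.55 = 0.712.
To maintain the same steady-state level, dose must scale with clearance: new dose = 250 × 0.712 = 178 μg.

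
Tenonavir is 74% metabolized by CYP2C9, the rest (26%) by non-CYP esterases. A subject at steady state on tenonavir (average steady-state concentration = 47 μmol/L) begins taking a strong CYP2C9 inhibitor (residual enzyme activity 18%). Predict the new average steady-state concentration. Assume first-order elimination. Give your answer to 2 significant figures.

The CYP2C9 pathway (74% of clearance) falls to 0.18× activity: 0.74 × 0.18 = 0.1332.
The remaining 26% of clearance is unaffected.
Relative clearance = 0.1332 + 0.26 = 0.3932.
New average steady-state concentration = baseline ÷ relative clearance = 47 / 0.3932 = 1.2 × 10² μmol/L.

1.2 × 10² μmol/L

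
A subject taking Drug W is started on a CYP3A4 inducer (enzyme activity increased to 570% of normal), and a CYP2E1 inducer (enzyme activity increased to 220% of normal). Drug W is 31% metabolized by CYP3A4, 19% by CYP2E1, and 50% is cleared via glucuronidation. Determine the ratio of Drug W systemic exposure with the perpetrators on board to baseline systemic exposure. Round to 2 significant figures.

CYP3A4: 0.31 × 5.7 = 1.767
CYP2E1: 0.19 × 2.2 = 0.418
Other: 0.5 (unchanged)
Relative clearance = 1.767 + 0.418 + 0.5 = 2.685.
Because systemic exposure varies inversely with clearance, the combined effect is 1 / 2.685 = 0.37.

0.37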